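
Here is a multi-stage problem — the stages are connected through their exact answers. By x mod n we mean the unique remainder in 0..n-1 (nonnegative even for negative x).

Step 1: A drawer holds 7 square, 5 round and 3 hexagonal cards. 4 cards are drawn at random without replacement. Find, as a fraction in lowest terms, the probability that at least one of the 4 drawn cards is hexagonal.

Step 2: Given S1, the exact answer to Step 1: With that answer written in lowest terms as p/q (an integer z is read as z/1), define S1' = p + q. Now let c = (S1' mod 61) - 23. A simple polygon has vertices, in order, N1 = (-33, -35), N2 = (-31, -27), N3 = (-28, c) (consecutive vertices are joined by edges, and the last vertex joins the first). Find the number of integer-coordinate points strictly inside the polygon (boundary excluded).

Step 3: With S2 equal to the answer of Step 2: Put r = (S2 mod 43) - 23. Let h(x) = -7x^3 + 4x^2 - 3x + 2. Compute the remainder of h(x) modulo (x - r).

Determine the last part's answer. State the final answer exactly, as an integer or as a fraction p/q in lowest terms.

Step 1: total draws C(15,4) = 1365; complement C(12,4) = 495; favorable 1365 - 495 = 870; P = 58/91; answer 58/91
Step 2: S1 = 58/91; threaded value p + q = 149; c = 4; cross terms: (-33*-27 - -31*-35)=-194, (-31*4 - -28*-27)=-880, (-28*-35 - -33*4)=1112; twice the area = |38| = 38; area = 19; boundary points = 2 + 1 + 1 = 4; strictly interior points = area - boundary/2 + 1 = 18; answer 18
Step 3: S2 = 18; r = -5; remainder = value at the root: -7*(-5)^3 + 4*(-5)^2 - 3*(-5)^1 + 2 = (875) + (100) + (15) + (2) = 992; answer 992

992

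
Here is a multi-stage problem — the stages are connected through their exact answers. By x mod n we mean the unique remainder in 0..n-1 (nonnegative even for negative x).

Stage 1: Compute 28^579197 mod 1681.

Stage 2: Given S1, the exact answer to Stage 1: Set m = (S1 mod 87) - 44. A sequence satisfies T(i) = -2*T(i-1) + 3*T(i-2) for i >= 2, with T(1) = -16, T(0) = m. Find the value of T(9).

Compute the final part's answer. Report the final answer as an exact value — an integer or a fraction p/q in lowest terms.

Stage 1: squarings mod 1681: 28^1=28, 28^2=784, 28^4=1091, 28^8=133, 28^16=879, 28^32=1062, 28^64=1574, 28^128=1363, 28^256=264, 28^512=775, 28^1024=508, 28^2048=871, 28^4096=510, 28^8192=1226, 28^16384=262, 28^32768=1404, 28^65536=1084, 28^131072=37, 28^262144=1369, 28^524288=1527; 28^579197 = 28^1 * 28^4 * 28^8 * 28^16 * 28^32 * 28^64 * 28^512 * 28^1024 * 28^4096 * 28^16384 * 28^32768 * 28^524288 = 767 (mod 1681); answer 767
Stage 2: S1 = 767; m = 27; T(2) = -2*(-16) + 3*(27) = 113; iterating: T(2)=113, T(3)=-274, T(4)=887, T(5)=-2596, T(6)=7853, T(7)=-23494, T(8)=70547, T(9)=-211576; answer -211576

-211576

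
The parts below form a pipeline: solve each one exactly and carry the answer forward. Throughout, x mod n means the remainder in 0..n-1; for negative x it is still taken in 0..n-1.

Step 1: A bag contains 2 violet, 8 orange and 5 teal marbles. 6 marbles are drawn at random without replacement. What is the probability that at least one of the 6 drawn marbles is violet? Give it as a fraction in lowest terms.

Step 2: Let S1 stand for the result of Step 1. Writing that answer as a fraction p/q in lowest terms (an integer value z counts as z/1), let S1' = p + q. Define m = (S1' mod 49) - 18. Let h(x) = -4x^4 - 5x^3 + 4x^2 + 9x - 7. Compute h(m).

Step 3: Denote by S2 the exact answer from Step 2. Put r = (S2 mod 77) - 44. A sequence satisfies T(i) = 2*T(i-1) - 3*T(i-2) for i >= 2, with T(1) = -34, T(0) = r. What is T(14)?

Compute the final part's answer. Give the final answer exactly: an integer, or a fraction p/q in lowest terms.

Step 1: total draws C(15,6) = 5005; complement C(13,6) = 1716; favorable 5005 - 1716 = 3289; P = 23/35; answer 23/35
Step 2: S1 = 23/35; threaded value p + q = 58; m = -9; -4*(-9)^4 - 5*(-9)^3 + 4*(-9)^2 + 9*(-9)^1 - 7 = (-26244) + (3645) + (324) + (-81) + (-7) = -22363; answer -22363
Step 3: S2 = -22363; r = 0; T(2) = 2*(-34) - 3*(0) = -68; iterating: T(2)=-68, T(3)=-34, T(4)=136, T(5)=374, T(6)=340, T(7)=-442, T(8)=-1904, T(9)=-2482, T(10)=748, T(11)=8942, T(12)=15640, T(13)=4454, T(14)=-38012; answer -38012

-38012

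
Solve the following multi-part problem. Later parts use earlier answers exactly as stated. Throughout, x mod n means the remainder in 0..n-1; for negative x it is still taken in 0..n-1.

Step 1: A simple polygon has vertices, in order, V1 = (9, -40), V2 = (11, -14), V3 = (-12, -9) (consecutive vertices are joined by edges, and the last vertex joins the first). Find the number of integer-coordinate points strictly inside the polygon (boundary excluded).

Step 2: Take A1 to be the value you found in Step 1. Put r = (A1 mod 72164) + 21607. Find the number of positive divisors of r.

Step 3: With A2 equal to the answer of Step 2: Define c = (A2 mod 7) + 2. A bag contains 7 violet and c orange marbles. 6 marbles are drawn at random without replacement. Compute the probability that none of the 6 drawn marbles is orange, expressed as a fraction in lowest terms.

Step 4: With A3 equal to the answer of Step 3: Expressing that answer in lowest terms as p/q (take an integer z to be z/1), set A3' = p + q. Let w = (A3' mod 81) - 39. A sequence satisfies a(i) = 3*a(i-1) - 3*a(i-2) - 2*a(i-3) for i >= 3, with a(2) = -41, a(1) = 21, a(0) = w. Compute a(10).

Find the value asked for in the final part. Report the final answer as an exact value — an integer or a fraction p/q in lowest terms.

Step 1: cross terms: (9*-14 - 11*-40)=314, (11*-9 - -12*-14)=-267, (-12*-40 - 9*-9)=561; twice the area = |608| = 608; area = 304; boundary points = 2 + 1 + 1 = 4; strictly interior points = area - boundary/2 + 1 = 303; answer 303
Step 2: A1 = 303; r = 21910; 21910 = 2 * 5 * 7 * 313; number of divisors = (1+1) * (1+1) * (1+1) * (1+1) = 16; answer 16
Step 3: A2 = 16; c = 4; total draws C(11,6) = 462; favorable C(7,6) = 7; P = 1/66; answer 1/66
Step 4: A3 = 1/66; threaded value p + q = 67; w = 28; a(3) = 3*(-41) - 3*(21) - 2*(28) = -242; iterating: a(3)=-242, a(4)=-645, a(5)=-1127, a(6)=-962, a(7)=1785, a(8)=10495, a(9)=28054, a(10)=49107; answer 49107

49107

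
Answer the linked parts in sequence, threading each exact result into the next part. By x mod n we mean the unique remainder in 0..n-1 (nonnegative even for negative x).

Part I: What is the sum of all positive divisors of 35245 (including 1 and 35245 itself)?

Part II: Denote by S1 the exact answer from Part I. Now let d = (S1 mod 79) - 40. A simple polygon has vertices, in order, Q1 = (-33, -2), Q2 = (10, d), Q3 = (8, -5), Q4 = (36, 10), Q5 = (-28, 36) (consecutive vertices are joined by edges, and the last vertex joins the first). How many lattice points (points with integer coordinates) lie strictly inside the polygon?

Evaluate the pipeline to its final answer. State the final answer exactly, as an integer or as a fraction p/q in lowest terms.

2015

Part I: 35245 = 5 * 7 * 19 * 53; sigma = (1 + 5) * (1 + 7) * (1 + 19) * (1 + 53) = 6 * 8 * 20 * 54 = 51840; answer 51840
Part II: S1 = 51840; d = -24; cross terms: (-33*-24 - 10*-2)=812, (10*-5 - 8*-24)=142, (8*10 - 36*-5)=260, (36*36 - -28*10)=1576, (-28*-2 - -33*36)=1244; twice the area = |4034| = 4034; area = 2017; boundary points = 1 + 1 + 1 + 2 + 1 = 6; strictly interior points = area - boundary/2 + 1 = 2015; answer 2015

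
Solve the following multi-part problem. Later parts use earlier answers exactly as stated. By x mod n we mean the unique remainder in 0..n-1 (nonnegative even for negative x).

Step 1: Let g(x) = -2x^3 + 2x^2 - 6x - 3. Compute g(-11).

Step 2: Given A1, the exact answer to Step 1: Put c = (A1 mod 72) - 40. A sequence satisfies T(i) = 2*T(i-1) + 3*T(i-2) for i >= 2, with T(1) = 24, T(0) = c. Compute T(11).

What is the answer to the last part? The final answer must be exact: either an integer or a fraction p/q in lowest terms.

-44262

Step 1: -2*(-11)^3 + 2*(-11)^2 - 6*(-11)^1 - 3 = (2662) + (242) + (66) + (-3) = 2967; answer 2967
Step 2: A1 = 2967; c = -25; T(2) = 2*(24) + 3*(-25) = -27; iterating: T(2)=-27, T(3)=18, T(4)=-45, T(5)=-36, T(6)=-207, T(7)=-522, T(8)=-1665, T(9)=-4896, T(10)=-14787, T(11)=-44262; answer -44262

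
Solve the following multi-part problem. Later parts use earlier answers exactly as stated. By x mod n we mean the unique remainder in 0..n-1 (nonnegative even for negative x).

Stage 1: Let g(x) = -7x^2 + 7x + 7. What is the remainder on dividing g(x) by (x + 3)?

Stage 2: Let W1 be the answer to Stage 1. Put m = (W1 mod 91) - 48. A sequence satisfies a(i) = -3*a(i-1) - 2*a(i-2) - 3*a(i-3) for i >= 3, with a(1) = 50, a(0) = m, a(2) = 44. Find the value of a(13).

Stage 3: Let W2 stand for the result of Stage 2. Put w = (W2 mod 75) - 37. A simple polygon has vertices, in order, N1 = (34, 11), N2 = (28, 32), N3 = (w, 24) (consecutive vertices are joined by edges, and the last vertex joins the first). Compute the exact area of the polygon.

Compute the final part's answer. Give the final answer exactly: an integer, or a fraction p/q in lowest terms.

741/2

Stage 1: remainder = value at the root: -7*(-3)^2 + 7*(-3)^1 + 7 = (-63) + (-21) + (7) = -77; answer -77
Stage 2: W1 = -77; m = -34; a(3) = -3*(44) - 2*(50) - 3*(-34) = -130; iterating: a(3)=-130, a(4)=152, a(5)=-328, a(6)=1070, a(7)=-3010, a(8)=7874, a(9)=-20812, a(10)=55718, a(11)=-149152, a(12)=398456, a(13)=-1064218; answer -1064218
Stage 3: W2 = -1064218; w = -5; cross terms: (34*32 - 28*11)=780, (28*24 - -5*32)=832, (-5*11 - 34*24)=-871; twice the area = |741| = 741; area = 741/2; answer 741/2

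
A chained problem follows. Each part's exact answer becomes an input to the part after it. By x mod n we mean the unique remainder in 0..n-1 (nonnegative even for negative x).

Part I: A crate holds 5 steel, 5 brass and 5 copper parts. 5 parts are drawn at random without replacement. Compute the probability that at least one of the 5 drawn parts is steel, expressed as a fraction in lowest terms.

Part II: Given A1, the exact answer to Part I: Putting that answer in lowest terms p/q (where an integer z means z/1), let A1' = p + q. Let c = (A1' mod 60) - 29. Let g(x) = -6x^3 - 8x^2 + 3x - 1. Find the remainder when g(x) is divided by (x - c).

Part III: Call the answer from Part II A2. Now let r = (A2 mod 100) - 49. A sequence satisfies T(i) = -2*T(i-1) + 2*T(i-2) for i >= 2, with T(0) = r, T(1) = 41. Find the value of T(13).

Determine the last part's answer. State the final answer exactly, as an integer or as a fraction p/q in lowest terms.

Part I: total draws C(15,5) = 3003; complement C(10,5) = 252; favorable 3003 - 252 = 2751; P = 131/143; answer 131/143
Part II: A1 = 131/143; threaded value p + q = 274; c = 5; remainder = value at the root: -6*(5)^3 - 8*(5)^2 + 3*(5)^1 - 1 = (-750) + (-200) + (15) + (-1) = -936; answer -936
Part III: A2 = -936; r = 15; T(2) = -2*(41) + 2*(15) = -52; iterating: T(2)=-52, T(3)=186, T(4)=-476, T(5)=1324, T(6)=-3600, T(7)=9848, T(8)=-26896, T(9)=73488, T(10)=-200768, T(11)=548512, T(12)=-1498560, T(13)=4094144; answer 4094144

4094144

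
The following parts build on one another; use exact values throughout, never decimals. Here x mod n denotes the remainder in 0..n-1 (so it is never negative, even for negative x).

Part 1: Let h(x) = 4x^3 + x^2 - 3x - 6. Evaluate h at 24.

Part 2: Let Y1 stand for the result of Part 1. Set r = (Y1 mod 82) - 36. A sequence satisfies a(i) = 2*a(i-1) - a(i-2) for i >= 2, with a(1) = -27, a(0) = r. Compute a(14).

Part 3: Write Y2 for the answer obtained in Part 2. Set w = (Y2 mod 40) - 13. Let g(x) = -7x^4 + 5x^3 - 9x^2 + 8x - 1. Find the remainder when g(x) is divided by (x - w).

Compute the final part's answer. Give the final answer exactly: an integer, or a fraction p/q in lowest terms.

-5266

Part 1: 4*(24)^3 + 1*(24)^2 - 3*(24)^1 - 6 = (55296) + (576) + (-72) + (-6) = 55794; answer 55794
Part 2: Y1 = 55794; r = -2; a(2) = 2*(-27) - 1*(-2) = -52; iterating: a(2)=-52, a(3)=-77, a(4)=-102, a(5)=-127, a(6)=-152, a(7)=-177, a(8)=-202, a(9)=-227, a(10)=-252, a(11)=-277, a(12)=-302, a(13)=-327, a(14)=-352; answer -352
Part 3: Y2 = -352; w = -5; remainder = value at the root: -7*(-5)^4 + 5*(-5)^3 - 9*(-5)^2 + 8*(-5)^1 - 1 = (-4375) + (-625) + (-225) + (-40) + (-1) = -5266; answer -5266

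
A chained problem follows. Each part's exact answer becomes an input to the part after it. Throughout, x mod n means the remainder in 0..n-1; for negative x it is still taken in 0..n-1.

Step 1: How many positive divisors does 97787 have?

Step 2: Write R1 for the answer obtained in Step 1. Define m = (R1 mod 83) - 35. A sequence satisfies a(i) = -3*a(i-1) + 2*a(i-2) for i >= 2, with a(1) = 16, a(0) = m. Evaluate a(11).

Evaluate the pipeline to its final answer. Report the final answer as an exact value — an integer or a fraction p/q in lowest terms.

9795374

Step 1: 97787 is prime, so its only divisors are 1 and 97787; count = 2; answer 2
Step 2: R1 = 2; m = -33; a(2) = -3*(16) + 2*(-33) = -114; iterating: a(2)=-114, a(3)=374, a(4)=-1350, a(5)=4798, a(6)=-17094, a(7)=60878, a(8)=-216822, a(9)=772222, a(10)=-2750310, a(11)=9795374; answer 9795374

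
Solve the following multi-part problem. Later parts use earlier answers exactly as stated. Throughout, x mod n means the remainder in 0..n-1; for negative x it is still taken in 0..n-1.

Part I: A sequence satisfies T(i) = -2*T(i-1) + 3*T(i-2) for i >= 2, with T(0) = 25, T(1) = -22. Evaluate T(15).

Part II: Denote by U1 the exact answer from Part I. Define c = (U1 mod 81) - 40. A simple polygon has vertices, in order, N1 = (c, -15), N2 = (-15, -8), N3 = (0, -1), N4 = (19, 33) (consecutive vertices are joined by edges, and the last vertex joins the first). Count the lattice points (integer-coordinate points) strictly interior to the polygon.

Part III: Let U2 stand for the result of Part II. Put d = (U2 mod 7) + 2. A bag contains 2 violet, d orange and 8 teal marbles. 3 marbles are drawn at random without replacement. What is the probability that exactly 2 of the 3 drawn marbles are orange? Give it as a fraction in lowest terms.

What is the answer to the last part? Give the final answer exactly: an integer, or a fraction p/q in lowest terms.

Part I: T(2) = -2*(-22) + 3*(25) = 119; iterating: T(2)=119, T(3)=-304, T(4)=965, T(5)=-2842, T(6)=8579, T(7)=-25684, T(8)=77105, T(9)=-231262, T(10)=693839, T(11)=-2081464, T(12)=6244445, T(13)=-18733282, T(14)=56199899, T(15)=-168599644; answer -168599644
Part II: U1 = -168599644; c = 34; cross terms: (34*-8 - -15*-15)=-497, (-15*-1 - 0*-8)=15, (0*33 - 19*-1)=19, (19*-15 - 34*33)=-1407; twice the area = |-1870| = 1870; area = 935; boundary points = 7 + 1 + 1 + 3 = 12; strictly interior points = area - boundary/2 + 1 = 930; answer 930
Part III: U2 = 930; d = 8; total draws C(18,3) = 816; favorable C(8,2)*C(10,1) = 280; P = 35/102; answer 35/102

35/102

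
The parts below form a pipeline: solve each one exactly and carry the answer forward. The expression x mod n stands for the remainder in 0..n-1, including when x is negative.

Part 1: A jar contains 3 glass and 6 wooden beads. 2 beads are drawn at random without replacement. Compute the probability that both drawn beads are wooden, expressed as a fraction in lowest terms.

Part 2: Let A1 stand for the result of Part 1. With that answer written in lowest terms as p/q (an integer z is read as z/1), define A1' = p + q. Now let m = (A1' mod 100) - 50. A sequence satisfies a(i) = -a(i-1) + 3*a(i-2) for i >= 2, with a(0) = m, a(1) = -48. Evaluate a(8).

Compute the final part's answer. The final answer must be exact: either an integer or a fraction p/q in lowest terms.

813

Part 1: total draws C(9,2) = 36; favorable C(6,2) = 15; P = 5/12; answer 5/12
Part 2: A1 = 5/12; threaded value p + q = 17; m = -33; a(2) = -1*(-48) + 3*(-33) = -51; iterating: a(2)=-51, a(3)=-93, a(4)=-60, a(5)=-219, a(6)=39, a(7)=-696, a(8)=813; answer 813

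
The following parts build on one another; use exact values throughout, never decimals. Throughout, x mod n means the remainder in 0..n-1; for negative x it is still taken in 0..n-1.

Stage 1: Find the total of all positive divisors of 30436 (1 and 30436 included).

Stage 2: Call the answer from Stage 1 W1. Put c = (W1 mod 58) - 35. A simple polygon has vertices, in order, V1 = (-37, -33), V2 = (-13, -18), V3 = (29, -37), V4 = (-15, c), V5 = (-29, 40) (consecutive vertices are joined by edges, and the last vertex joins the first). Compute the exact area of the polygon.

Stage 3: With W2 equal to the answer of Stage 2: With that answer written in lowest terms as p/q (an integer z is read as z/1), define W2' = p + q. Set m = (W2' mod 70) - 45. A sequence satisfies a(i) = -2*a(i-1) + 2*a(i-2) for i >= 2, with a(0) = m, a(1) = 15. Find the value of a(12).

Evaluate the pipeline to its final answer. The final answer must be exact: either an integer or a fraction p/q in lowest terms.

-2064384

Stage 1: 30436 = 2^2 * 7 * 1087; sigma = (1 + 2 + 4) * (1 + 7) * (1 + 1087) = 7 * 8 * 1088 = 60928; answer 60928
Stage 2: W1 = 60928; c = -7; cross terms: (-37*-18 - -13*-33)=237, (-13*-37 - 29*-18)=1003, (29*-7 - -15*-37)=-758, (-15*40 - -29*-7)=-803, (-29*-33 - -37*40)=2437; twice the area = |2116| = 2116; area = 1058; answer 1058
Stage 3: W2 = 1058; threaded value p + q = 1059; m = -36; a(2) = -2*(15) + 2*(-36) = -102; iterating: a(2)=-102, a(3)=234, a(4)=-672, a(5)=1812, a(6)=-4968, a(7)=13560, a(8)=-37056, a(9)=101232, a(10)=-276576, a(11)=755616, a(12)=-2064384; answer -2064384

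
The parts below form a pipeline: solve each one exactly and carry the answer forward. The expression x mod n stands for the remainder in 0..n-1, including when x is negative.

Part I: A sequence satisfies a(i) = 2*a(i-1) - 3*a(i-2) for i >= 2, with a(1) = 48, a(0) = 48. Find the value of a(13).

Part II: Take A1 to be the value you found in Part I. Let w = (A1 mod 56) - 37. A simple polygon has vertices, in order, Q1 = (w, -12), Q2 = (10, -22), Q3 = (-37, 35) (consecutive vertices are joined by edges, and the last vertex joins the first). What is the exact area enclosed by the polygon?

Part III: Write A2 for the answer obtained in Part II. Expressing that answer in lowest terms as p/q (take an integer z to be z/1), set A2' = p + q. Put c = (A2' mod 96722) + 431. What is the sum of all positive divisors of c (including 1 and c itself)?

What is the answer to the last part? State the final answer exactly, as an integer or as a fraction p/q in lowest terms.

1230

Part I: a(2) = 2*(48) - 3*(48) = -48; iterating: a(2)=-48, a(3)=-240, a(4)=-336, a(5)=48, a(6)=1104, a(7)=2064, a(8)=816, a(9)=-4560, a(10)=-11568, a(11)=-9456, a(12)=15792, a(13)=59952; answer 59952
Part II: A1 = 59952; w = -5; cross terms: (-5*-22 - 10*-12)=230, (10*35 - -37*-22)=-464, (-37*-12 - -5*35)=619; twice the area = |385| = 385; area = 385/2; answer 385/2
Part III: A2 = 385/2; threaded value p + q = 387; c = 818; 818 = 2 * 409; sigma = (1 + 2) * (1 + 409) = 3 * 410 = 1230; answer 1230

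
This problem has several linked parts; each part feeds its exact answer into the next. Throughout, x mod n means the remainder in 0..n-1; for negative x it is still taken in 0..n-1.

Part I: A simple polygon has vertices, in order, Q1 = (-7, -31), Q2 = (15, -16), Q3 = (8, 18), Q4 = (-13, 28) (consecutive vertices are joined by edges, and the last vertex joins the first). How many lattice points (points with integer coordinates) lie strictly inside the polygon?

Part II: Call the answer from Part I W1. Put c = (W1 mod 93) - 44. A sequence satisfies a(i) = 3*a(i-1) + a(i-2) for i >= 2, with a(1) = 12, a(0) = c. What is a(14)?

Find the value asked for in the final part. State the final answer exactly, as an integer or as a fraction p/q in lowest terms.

Part I: cross terms: (-7*-16 - 15*-31)=577, (15*18 - 8*-16)=398, (8*28 - -13*18)=458, (-13*-31 - -7*28)=599; twice the area = |2032| = 2032; area = 1016; boundary points = 1 + 1 + 1 + 1 = 4; strictly interior points = area - boundary/2 + 1 = 1015; answer 1015
Part II: W1 = 1015; c = 41; a(2) = 3*(12) + 1*(41) = 77; iterating: a(2)=77, a(3)=243, a(4)=806, a(5)=2661, a(6)=8789, a(7)=29028, a(8)=95873, a(9)=316647, a(10)=1045814, a(11)=3454089, a(12)=11408081, a(13)=37678332, a(14)=124443077; answer 124443077

124443077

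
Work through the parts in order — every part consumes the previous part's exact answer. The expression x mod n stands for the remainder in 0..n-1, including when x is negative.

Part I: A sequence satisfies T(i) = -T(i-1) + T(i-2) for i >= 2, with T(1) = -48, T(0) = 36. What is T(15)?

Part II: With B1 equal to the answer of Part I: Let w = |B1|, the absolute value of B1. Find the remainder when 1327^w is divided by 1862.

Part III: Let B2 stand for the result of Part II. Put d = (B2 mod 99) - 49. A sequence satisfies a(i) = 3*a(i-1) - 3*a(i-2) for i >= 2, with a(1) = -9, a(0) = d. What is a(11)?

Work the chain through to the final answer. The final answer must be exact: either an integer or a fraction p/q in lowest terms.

729

Part I: T(2) = -1*(-48) + 1*(36) = 84; iterating: T(2)=84, T(3)=-132, T(4)=216, T(5)=-348, T(6)=564, T(7)=-912, T(8)=1476, T(9)=-2388, T(10)=3864, T(11)=-6252, T(12)=10116, T(13)=-16368, T(14)=26484, T(15)=-42852; answer -42852
Part II: B1 = -42852; w = 42852; squarings mod 1862: 1327^1=1327, 1327^2=1339, 1327^4=1677, 1327^8=709, 1327^16=1803, 1327^32=1619, 1327^64=1327, 1327^128=1339, 1327^256=1677, 1327^512=709, 1327^1024=1803, 1327^2048=1619, 1327^4096=1327, 1327^8192=1339, 1327^16384=1677, 1327^32768=709; 1327^42852 = 1327^4 * 1327^32 * 1327^64 * 1327^256 * 1327^512 * 1327^1024 * 1327^8192 * 1327^32768 = 1037 (mod 1862); answer 1037
Part III: B2 = 1037; d = -2; a(2) = 3*(-9) - 3*(-2) = -21; iterating: a(2)=-21, a(3)=-36, a(4)=-45, a(5)=-27, a(6)=54, a(7)=243, a(8)=567, a(9)=972, a(10)=1215, a(11)=729; answer 729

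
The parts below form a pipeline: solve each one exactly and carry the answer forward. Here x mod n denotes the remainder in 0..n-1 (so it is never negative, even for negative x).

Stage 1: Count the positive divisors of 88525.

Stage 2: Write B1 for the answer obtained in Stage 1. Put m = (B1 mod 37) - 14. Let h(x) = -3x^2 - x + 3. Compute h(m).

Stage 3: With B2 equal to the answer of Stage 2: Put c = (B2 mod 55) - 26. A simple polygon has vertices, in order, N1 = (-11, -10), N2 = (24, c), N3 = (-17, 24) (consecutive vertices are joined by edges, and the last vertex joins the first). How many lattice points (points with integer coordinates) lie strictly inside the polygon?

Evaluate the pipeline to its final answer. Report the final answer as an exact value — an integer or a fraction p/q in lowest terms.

Stage 1: 88525 = 5^2 * 3541; number of divisors = (2+1) * (1+1) = 6; answer 6
Stage 2: B1 = 6; m = -8; -3*(-8)^2 - 1*(-8)^1 + 3 = (-192) + (8) + (3) = -181; answer -181
Stage 3: B2 = -181; c = 13; cross terms: (-11*13 - 24*-10)=97, (24*24 - -17*13)=797, (-17*-10 - -11*24)=434; twice the area = |1328| = 1328; area = 664; boundary points = 1 + 1 + 2 = 4; strictly interior points = area - boundary/2 + 1 = 663; answer 663

663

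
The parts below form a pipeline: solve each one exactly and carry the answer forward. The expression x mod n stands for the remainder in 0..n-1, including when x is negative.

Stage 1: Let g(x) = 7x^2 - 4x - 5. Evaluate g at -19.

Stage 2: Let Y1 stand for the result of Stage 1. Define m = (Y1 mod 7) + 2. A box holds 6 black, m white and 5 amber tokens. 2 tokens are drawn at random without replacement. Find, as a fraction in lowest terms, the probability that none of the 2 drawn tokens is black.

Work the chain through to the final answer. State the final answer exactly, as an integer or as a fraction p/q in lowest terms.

4/13

Stage 1: 7*(-19)^2 - 4*(-19)^1 - 5 = (2527) + (76) + (-5) = 2598; answer 2598
Stage 2: Y1 = 2598; m = 3; total draws C(14,2) = 91; favorable C(8,2) = 28; P = 4/13; answer 4/13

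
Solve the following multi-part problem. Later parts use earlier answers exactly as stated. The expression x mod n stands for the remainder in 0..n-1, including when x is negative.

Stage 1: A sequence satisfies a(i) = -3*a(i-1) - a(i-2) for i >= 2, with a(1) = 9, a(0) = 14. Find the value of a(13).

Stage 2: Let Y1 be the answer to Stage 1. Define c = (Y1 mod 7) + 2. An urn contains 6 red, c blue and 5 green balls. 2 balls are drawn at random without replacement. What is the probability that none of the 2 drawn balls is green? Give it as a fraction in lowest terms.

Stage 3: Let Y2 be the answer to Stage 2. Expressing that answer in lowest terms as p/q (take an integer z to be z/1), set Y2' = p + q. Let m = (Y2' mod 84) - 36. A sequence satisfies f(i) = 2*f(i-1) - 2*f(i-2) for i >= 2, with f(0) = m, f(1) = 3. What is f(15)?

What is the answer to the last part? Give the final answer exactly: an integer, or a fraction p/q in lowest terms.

Stage 1: a(2) = -3*(9) - 1*(14) = -41; iterating: a(2)=-41, a(3)=114, a(4)=-301, a(5)=789, a(6)=-2066, a(7)=5409, a(8)=-14161, a(9)=37074, a(10)=-97061, a(11)=254109, a(12)=-665266, a(13)=1741689; answer 1741689
Stage 2: Y1 = 1741689; c = 7; total draws C(18,2) = 153; favorable C(13,2) = 78; P = 26/51; answer 26/51
Stage 3: Y2 = 26/51; threaded value p + q = 77; m = 41; f(2) = 2*(3) - 2*(41) = -76; iterating: f(2)=-76, f(3)=-158, f(4)=-164, f(5)=-12, f(6)=304, f(7)=632, f(8)=656, f(9)=48, f(10)=-1216, f(11)=-2528, f(12)=-2624, f(13)=-192, f(14)=4864, f(15)=10112; answer 10112

10112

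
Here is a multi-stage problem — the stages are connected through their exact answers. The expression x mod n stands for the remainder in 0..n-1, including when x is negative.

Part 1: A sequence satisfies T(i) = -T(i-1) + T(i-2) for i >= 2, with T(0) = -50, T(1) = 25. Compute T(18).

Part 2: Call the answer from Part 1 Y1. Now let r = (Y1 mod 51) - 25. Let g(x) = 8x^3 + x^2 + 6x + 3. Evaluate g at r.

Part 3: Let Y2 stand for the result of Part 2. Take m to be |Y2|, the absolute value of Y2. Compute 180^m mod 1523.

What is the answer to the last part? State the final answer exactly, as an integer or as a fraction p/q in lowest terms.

200

Part 1: T(2) = -1*(25) + 1*(-50) = -75; iterating: T(2)=-75, T(3)=100, T(4)=-175, T(5)=275, T(6)=-450, T(7)=725, T(8)=-1175, T(9)=1900, T(10)=-3075, T(11)=4975, T(12)=-8050, T(13)=13025, T(14)=-21075, T(15)=34100, T(16)=-55175, T(17)=89275, T(18)=-144450; answer -144450
Part 2: Y1 = -144450; r = 8; 8*(8)^3 + 1*(8)^2 + 6*(8)^1 + 3 = (4096) + (64) + (48) + (3) = 4211; answer 4211
Part 3: Y2 = 4211; m = 4211; squarings mod 1523: 180^1=180, 180^2=417, 180^4=267, 180^8=1231, 180^16=1499, 180^32=576, 180^64=1285, 180^128=293, 180^256=561, 180^512=983, 180^1024=707, 180^2048=305, 180^4096=122; 180^4211 = 180^1 * 180^2 * 180^16 * 180^32 * 180^64 * 180^4096 = 200 (mod 1523); answer 200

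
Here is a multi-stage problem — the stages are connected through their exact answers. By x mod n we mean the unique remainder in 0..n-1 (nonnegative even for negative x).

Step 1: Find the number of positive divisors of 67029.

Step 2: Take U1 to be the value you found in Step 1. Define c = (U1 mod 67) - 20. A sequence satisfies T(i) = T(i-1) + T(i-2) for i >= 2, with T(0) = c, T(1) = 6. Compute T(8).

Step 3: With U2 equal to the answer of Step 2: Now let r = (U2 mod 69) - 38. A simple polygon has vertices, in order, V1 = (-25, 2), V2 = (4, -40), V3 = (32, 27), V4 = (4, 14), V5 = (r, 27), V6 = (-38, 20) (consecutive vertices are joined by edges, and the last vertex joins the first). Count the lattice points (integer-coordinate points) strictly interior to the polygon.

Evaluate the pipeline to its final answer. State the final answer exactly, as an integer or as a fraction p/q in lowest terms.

Step 1: 67029 = 3 * 22343; number of divisors = (1+1) * (1+1) = 4; answer 4
Step 2: U1 = 4; c = -16; T(2) = 1*(6) + 1*(-16) = -10; iterating: T(2)=-10, T(3)=-4, T(4)=-14, T(5)=-18, T(6)=-32, T(7)=-50, T(8)=-82; answer -82
Step 3: U2 = -82; r = 18; cross terms: (-25*-40 - 4*2)=992, (4*27 - 32*-40)=1388, (32*14 - 4*27)=340, (4*27 - 18*14)=-144, (18*20 - -38*27)=1386, (-38*2 - -25*20)=424; twice the area = |4386| = 4386; area = 2193; boundary points = 1 + 1 + 1 + 1 + 7 + 1 = 12; strictly interior points = area - boundary/2 + 1 = 2188; answer 2188

2188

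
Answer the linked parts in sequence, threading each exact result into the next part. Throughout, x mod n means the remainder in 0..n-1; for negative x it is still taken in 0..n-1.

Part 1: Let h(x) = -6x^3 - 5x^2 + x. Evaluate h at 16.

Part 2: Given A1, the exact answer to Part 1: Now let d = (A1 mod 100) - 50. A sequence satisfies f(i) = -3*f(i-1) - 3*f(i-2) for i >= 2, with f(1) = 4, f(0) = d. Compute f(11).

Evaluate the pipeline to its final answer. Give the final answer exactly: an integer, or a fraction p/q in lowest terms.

Part 1: -6*(16)^3 - 5*(16)^2 + 1*(16)^1 = (-24576) + (-1280) + (16) = -25840; answer -25840
Part 2: A1 = -25840; d = 10; f(2) = -3*(4) - 3*(10) = -42; iterating: f(2)=-42, f(3)=114, f(4)=-216, f(5)=306, f(6)=-270, f(7)=-108, f(8)=1134, f(9)=-3078, f(10)=5832, f(11)=-8262; answer -8262

-8262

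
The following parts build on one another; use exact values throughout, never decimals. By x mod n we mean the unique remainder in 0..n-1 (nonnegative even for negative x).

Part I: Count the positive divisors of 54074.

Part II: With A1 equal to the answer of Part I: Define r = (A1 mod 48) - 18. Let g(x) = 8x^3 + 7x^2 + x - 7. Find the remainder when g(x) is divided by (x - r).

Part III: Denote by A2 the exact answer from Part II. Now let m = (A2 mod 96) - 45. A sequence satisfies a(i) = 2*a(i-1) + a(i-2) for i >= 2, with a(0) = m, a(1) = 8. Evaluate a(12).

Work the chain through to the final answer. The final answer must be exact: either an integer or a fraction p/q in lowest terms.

283110

Part I: 54074 = 2 * 19 * 1423; number of divisors = (1+1) * (1+1) * (1+1) = 8; answer 8
Part II: A1 = 8; r = -10; remainder = value at the root: 8*(-10)^3 + 7*(-10)^2 + 1*(-10)^1 - 7 = (-8000) + (700) + (-10) + (-7) = -7317; answer -7317
Part III: A2 = -7317; m = 30; a(2) = 2*(8) + 1*(30) = 46; iterating: a(2)=46, a(3)=100, a(4)=246, a(5)=592, a(6)=1430, a(7)=3452, a(8)=8334, a(9)=20120, a(10)=48574, a(11)=117268, a(12)=283110; answer 283110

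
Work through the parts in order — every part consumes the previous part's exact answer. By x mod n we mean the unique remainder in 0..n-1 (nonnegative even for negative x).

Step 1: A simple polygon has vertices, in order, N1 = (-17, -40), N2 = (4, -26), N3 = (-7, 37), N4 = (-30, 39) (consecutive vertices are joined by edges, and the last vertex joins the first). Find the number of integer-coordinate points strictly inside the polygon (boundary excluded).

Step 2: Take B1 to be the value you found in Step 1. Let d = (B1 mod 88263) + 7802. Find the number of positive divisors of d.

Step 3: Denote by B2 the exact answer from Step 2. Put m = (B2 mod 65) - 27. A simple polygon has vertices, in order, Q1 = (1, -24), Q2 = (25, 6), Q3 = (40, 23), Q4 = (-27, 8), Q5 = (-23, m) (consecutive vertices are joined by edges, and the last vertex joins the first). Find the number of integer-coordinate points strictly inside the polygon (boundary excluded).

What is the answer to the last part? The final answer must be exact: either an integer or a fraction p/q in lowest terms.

1346

Step 1: cross terms: (-17*-26 - 4*-40)=602, (4*37 - -7*-26)=-34, (-7*39 - -30*37)=837, (-30*-40 - -17*39)=1863; twice the area = |3268| = 3268; area = 1634; boundary points = 7 + 1 + 1 + 1 = 10; strictly interior points = area - boundary/2 + 1 = 1630; answer 1630
Step 2: B1 = 1630; d = 9432; 9432 = 2^3 * 3^2 * 131; number of divisors = (3+1) * (2+1) * (1+1) = 24; answer 24
Step 3: B2 = 24; m = -3; cross terms: (1*6 - 25*-24)=606, (25*23 - 40*6)=335, (40*8 - -27*23)=941, (-27*-3 - -23*8)=265, (-23*-24 - 1*-3)=555; twice the area = |2702| = 2702; area = 1351; boundary points = 6 + 1 + 1 + 1 + 3 = 12; strictly interior points = area - boundary/2 + 1 = 1346; answer 1346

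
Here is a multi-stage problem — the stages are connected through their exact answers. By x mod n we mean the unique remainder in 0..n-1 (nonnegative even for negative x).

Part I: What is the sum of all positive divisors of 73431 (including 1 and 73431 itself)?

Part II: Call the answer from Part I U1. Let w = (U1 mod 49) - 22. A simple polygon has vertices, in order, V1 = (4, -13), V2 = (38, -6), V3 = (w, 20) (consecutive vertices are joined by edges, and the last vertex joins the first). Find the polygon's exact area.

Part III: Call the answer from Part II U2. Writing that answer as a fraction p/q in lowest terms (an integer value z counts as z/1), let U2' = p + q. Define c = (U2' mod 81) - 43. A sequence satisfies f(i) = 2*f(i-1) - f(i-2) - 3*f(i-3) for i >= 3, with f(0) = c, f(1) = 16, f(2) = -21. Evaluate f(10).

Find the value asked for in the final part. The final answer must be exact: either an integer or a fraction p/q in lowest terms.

5524

Part I: 73431 = 3^2 * 41 * 199; sigma = (1 + 3 + 9) * (1 + 41) * (1 + 199) = 13 * 42 * 200 = 109200; answer 109200
Part II: U1 = 109200; w = 6; cross terms: (4*-6 - 38*-13)=470, (38*20 - 6*-6)=796, (6*-13 - 4*20)=-158; twice the area = |1108| = 1108; area = 554; answer 554
Part III: U2 = 554; threaded value p + q = 555; c = 26; f(3) = 2*(-21) - 1*(16) - 3*(26) = -136; iterating: f(3)=-136, f(4)=-299, f(5)=-399, f(6)=-91, f(7)=1114, f(8)=3516, f(9)=6191, f(10)=5524; answer 5524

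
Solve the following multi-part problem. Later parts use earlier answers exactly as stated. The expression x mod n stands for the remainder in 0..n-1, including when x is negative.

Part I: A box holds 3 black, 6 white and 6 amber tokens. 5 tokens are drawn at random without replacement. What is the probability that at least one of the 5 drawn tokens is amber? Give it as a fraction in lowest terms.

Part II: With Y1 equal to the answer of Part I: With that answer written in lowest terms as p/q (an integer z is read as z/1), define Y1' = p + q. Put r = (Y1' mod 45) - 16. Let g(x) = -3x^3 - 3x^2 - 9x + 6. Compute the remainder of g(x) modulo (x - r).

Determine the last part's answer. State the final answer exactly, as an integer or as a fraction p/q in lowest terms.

Part I: total draws C(15,5) = 3003; complement C(9,5) = 126; favorable 3003 - 126 = 2877; P = 137/143; answer 137/143
Part II: Y1 = 137/143; threaded value p + q = 280; r = -6; remainder = value at the root: -3*(-6)^3 - 3*(-6)^2 - 9*(-6)^1 + 6 = (648) + (-108) + (54) + (6) = 600; answer 600

600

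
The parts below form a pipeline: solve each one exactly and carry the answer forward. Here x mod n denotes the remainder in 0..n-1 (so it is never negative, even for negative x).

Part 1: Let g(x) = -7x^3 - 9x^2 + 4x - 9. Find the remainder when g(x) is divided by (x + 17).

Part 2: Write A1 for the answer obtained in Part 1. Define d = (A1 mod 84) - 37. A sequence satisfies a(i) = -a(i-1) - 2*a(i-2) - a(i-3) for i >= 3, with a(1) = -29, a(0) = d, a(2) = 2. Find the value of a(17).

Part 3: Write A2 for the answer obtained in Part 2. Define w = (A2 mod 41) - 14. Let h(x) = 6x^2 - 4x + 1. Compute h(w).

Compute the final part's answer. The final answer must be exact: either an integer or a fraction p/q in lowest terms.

1873

Part 1: remainder = value at the root: -7*(-17)^3 - 9*(-17)^2 + 4*(-17)^1 - 9 = (34391) + (-2601) + (-68) + (-9) = 31713; answer 31713
Part 2: A1 = 31713; d = 8; a(3) = -1*(2) - 2*(-29) - 1*(8) = 48; iterating: a(3)=48, a(4)=-23, a(5)=-75, a(6)=73, a(7)=100, a(8)=-171, a(9)=-102, a(10)=344, a(11)=31, a(12)=-617, a(13)=211, a(14)=992, a(15)=-797, a(16)=-1398, a(17)=2000; answer 2000
Part 3: A2 = 2000; w = 18; 6*(18)^2 - 4*(18)^1 + 1 = (1944) + (-72) + (1) = 1873; answer 1873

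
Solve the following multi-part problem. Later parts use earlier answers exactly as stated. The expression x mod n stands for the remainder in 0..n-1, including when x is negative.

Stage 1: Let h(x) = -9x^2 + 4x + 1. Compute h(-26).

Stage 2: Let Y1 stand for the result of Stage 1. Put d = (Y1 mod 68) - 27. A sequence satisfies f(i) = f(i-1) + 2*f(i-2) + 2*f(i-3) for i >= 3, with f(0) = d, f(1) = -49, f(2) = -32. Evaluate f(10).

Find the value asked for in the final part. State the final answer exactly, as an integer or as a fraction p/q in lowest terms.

-47616

Stage 1: -9*(-26)^2 + 4*(-26)^1 + 1 = (-6084) + (-104) + (1) = -6187; answer -6187
Stage 2: Y1 = -6187; d = -26; f(3) = 1*(-32) + 2*(-49) + 2*(-26) = -182; iterating: f(3)=-182, f(4)=-344, f(5)=-772, f(6)=-1824, f(7)=-4056, f(8)=-9248, f(9)=-21008, f(10)=-47616; answer -47616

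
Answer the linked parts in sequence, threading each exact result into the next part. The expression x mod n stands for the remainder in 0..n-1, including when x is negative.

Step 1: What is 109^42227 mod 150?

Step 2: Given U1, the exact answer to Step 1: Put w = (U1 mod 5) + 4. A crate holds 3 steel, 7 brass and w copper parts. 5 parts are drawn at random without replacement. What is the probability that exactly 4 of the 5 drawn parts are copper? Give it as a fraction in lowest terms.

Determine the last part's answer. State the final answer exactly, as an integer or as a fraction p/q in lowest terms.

25/306

Step 1: squarings mod 150: 109^1=109, 109^2=31, 109^4=61, 109^8=121, 109^16=91, 109^32=31, 109^64=61, 109^128=121, 109^256=91, 109^512=31, 109^1024=61, 109^2048=121, 109^4096=91, 109^8192=31, 109^16384=61, 109^32768=121; 109^42227 = 109^1 * 109^2 * 109^16 * 109^32 * 109^64 * 109^128 * 109^1024 * 109^8192 * 109^32768 = 19 (mod 150); answer 19
Step 2: U1 = 19; w = 8; total draws C(18,5) = 8568; favorable C(8,4)*C(10,1) = 700; P = 25/306; answer 25/306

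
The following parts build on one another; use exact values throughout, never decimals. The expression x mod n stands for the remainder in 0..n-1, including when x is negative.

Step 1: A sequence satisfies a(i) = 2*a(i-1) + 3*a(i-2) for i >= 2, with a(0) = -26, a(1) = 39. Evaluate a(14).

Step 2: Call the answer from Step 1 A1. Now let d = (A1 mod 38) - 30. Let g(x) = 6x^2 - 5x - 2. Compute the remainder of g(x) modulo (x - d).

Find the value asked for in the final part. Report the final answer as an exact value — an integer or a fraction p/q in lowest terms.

184

Step 1: a(2) = 2*(39) + 3*(-26) = 0; iterating: a(2)=0, a(3)=117, a(4)=234, a(5)=819, a(6)=2340, a(7)=7137, a(8)=21294, a(9)=63999, a(10)=191880, a(11)=575757, a(12)=1727154, a(13)=5181579, a(14)=15544620; answer 15544620
Step 2: A1 = 15544620; d = 6; remainder = value at the root: 6*(6)^2 - 5*(6)^1 - 2 = (216) + (-30) + (-2) = 184; answer 184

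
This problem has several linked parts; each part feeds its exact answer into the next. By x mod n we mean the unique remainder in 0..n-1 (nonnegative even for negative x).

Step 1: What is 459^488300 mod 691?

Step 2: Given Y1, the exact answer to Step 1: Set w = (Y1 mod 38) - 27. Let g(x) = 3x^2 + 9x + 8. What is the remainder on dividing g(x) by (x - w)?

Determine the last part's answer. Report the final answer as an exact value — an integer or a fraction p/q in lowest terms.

Step 1: squarings mod 691: 459^1=459, 459^2=617, 459^4=639, 459^8=631, 459^16=145, 459^32=295, 459^64=650, 459^128=299, 459^256=262, 459^512=235, 459^1024=636, 459^2048=261, 459^4096=403, 459^8192=24, 459^16384=576, 459^32768=96, 459^65536=233, 459^131072=391, 459^262144=170; 459^488300 = 459^4 * 459^8 * 459^32 * 459^64 * 459^256 * 459^512 * 459^4096 * 459^8192 * 459^16384 * 459^65536 * 459^131072 * 459^262144 = 643 (mod 691); answer 643
Step 2: Y1 = 643; w = 8; remainder = value at the root: 3*(8)^2 + 9*(8)^1 + 8 = (192) + (72) + (8) = 272; answer 272

272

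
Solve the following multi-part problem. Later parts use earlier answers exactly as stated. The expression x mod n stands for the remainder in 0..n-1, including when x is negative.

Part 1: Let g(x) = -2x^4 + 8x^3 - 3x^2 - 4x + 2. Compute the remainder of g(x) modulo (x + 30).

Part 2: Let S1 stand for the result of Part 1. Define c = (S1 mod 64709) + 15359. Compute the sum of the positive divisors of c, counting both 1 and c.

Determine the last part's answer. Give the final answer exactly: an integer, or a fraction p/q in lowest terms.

81000

Part 1: remainder = value at the root: -2*(-30)^4 + 8*(-30)^3 - 3*(-30)^2 - 4*(-30)^1 + 2 = (-1620000) + (-216000) + (-2700) + (120) + (2) = -1838578; answer -1838578
Part 2: S1 = -1838578; c = 53342; 53342 = 2 * 149 * 179; sigma = (1 + 2) * (1 + 149) * (1 + 179) = 3 * 150 * 180 = 81000; answer 81000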